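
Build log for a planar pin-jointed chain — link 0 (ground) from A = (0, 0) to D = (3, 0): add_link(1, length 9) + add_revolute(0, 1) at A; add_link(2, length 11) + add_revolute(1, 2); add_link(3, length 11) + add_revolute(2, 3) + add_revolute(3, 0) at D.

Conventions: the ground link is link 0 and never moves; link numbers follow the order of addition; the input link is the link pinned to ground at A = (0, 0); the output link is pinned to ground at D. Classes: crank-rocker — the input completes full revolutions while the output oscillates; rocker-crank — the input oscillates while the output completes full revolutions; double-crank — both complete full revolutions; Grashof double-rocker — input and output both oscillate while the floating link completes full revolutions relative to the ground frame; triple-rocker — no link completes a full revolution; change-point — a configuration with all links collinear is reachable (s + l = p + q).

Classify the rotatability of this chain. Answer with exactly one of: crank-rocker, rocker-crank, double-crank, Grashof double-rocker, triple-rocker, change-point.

lengths: ground=3, input=9, coupler=11, output=11
sorted: s=3 (shortest), l=11 (longest), p+q=20
s + l = 14 vs p + q = 20
s + l < p + q (Grashof) with shortest = ground link → double-crank

double-crank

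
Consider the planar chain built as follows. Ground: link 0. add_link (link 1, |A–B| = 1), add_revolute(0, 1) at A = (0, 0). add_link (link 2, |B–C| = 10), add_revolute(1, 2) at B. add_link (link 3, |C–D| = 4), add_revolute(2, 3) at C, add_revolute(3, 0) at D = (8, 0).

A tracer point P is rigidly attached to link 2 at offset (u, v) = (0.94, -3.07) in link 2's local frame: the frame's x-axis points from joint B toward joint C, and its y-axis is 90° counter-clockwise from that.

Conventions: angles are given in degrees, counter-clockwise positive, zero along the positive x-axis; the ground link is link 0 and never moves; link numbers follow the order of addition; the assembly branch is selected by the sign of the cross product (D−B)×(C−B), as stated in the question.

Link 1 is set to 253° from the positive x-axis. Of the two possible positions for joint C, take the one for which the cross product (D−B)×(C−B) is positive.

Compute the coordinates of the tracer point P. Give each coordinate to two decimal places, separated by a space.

A=(0,0), D=(8.00,0)
B = A + 1.00·(cos253°, sin253°) = (-0.2924, -0.9563)
|BD| = 8.3473
circle(B,10.00) ∩ circle(D,4.00): a=9.2052, h=3.9069
  candidates: C₊=(8.4046,3.9795) cross=32.612; C₋=(9.2998,-3.7829) cross=-32.612
  branch + wants cross > 0 → take C=(8.4046,3.9795) (cross=32.612)
ex = (C−B)/|BC| = (0.8697,0.4936); ey = (-0.4936,0.8697)
P = B + 0.94·ex + -3.07·ey = (2.0404,-3.1623)

2.04 -3.16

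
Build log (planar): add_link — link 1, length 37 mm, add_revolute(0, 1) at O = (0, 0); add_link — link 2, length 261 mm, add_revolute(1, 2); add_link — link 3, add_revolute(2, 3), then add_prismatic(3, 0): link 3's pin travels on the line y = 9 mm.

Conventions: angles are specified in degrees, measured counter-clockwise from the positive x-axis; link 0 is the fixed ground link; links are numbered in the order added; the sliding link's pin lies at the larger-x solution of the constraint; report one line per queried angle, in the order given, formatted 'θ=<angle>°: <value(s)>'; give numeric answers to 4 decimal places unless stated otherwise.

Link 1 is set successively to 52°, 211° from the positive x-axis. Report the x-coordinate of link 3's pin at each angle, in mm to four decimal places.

geometry: r = 37 mm, L = 261 mm, e = 9 mm
θ=52°: crank pin P = (r cos θ, r sin θ) = (22.779475, 29.156398)
θ=52°: h = r sin θ − e = 29.156398 − 9 = 20.156398
θ=52°: x = r cos θ + √(L² − h²) = 22.779475 + 260.220521 = 282.999996
θ=211°: crank pin P = (r cos θ, r sin θ) = (-31.715190, -19.056409)
θ=211°: h = r sin θ − e = -19.056409 − 9 = -28.056409
θ=211°: x = r cos θ + √(L² − h²) = -31.715190 + 259.487645 = 227.772455

θ=52°: 283.0000
θ=211°: 227.7725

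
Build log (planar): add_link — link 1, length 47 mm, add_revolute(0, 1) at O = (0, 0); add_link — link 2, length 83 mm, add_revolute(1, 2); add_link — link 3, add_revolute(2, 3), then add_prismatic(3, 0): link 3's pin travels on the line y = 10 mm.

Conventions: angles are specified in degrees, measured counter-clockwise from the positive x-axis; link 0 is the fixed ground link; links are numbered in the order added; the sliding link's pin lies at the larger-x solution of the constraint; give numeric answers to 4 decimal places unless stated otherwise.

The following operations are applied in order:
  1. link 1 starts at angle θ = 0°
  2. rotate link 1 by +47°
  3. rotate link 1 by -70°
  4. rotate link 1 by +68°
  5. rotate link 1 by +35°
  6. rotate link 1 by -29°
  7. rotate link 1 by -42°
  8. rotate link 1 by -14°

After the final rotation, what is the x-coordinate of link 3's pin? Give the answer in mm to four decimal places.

geometry: r = 47 mm, L = 83 mm, e = 10 mm; θ starts at 0°
rotate link 1 by +47°: θ ← 0° +47° = 47°
rotate link 1 by -70°: θ ← 47° -70° = -23°
rotate link 1 by +68°: θ ← -23° +68° = 45°
rotate link 1 by +35°: θ ← 45° +35° = 80°
rotate link 1 by -29°: θ ← 80° -29° = 51°
rotate link 1 by -42°: θ ← 51° -42° = 9°
rotate link 1 by -14°: θ ← 9° -14° = -5°
crank pin P = (r cos θ, r sin θ) = (46.821151, -4.096320)
h = r sin θ − e = -4.096320 − 10 = -14.096320
x = r cos θ + √(L² − h²) = 46.821151 + 81.794216 = 128.615367

128.6154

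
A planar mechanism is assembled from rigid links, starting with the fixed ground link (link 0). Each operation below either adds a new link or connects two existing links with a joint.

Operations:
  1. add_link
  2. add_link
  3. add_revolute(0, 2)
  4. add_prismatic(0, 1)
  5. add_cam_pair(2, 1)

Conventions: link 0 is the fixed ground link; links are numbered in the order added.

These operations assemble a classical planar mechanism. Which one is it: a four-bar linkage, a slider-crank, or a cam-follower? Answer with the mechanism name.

links: 3 (incl. ground); joints: 1 revolute, 1 prismatic, 1 higher (cam) pair, forming one closed loop
3 links, revolute + prismatic + higher pair in one loop → cam-follower

cam-follower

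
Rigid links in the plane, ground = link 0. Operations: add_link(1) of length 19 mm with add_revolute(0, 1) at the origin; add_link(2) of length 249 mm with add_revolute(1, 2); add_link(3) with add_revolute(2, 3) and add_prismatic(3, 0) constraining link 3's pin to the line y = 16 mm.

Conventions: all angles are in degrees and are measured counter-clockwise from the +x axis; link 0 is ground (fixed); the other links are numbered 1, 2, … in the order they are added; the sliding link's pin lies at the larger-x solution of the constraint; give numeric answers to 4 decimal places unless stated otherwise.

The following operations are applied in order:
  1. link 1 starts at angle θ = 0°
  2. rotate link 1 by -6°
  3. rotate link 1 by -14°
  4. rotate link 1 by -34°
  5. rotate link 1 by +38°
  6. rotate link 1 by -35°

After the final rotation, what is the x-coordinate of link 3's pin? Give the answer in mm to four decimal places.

geometry: r = 19 mm, L = 249 mm, e = 16 mm; θ starts at 0°
rotate link 1 by -6°: θ ← 0° -6° = -6°
rotate link 1 by -14°: θ ← -6° -14° = -20°
rotate link 1 by -34°: θ ← -20° -34° = -54°
rotate link 1 by +38°: θ ← -54° +38° = -16°
rotate link 1 by -35°: θ ← -16° -35° = -51°
crank pin P = (r cos θ, r sin θ) = (11.957087, -14.765773)
h = r sin θ − e = -14.765773 − 16 = -30.765773
x = r cos θ + √(L² − h²) = 11.957087 + 247.092022 = 259.049109

259.0491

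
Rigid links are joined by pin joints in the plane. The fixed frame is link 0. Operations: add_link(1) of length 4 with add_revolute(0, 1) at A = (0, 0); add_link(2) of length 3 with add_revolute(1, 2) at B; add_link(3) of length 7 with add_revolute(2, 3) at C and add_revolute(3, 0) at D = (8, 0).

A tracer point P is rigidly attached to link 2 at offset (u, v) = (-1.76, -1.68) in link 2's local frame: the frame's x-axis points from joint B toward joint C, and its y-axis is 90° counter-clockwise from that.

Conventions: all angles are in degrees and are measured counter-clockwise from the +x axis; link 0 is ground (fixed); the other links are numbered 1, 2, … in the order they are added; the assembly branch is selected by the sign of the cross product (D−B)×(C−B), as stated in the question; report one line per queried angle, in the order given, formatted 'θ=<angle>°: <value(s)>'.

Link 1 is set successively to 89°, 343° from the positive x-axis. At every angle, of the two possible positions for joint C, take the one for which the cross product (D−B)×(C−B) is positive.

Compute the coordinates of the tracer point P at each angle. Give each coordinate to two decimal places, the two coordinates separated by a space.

A=(0,0), D=(8.00,0)
θ=89°: B = A + 4.00·(cos89°, sin89°) = (0.0698, 3.9994)
θ=89°: |BD| = 8.8816
θ=89°: circle(B,3.00) ∩ circle(D,7.00): a=2.1890, h=2.0514
θ=89°:   candidates: C₊=(2.9481,4.8454) cross=18.220; C₋=(1.1005,1.1820) cross=-18.220
θ=89°:   branch + wants cross > 0 → take C=(2.9481,4.8454) (cross=18.220)
θ=89°: ex = (C−B)/|BC| = (0.9594,0.2820); ey = (-0.2820,0.9594)
θ=89°: P = B + -1.76·ex + -1.68·ey = (-1.1450,1.8913)
θ=343°: B = A + 4.00·(cos343°, sin343°) = (3.8252, -1.1695)
θ=343°: |BD| = 4.3355
θ=343°: circle(B,3.00) ∩ circle(D,7.00): a=-2.4453, h=1.7379
θ=343°:   candidates: C₊=(1.0017,-0.1556) cross=7.535; C₋=(1.9393,-3.5026) cross=-7.535
θ=343°:   branch + wants cross > 0 → take C=(1.0017,-0.1556) (cross=7.535)
θ=343°: ex = (C−B)/|BC| = (-0.9412,0.3380); ey = (-0.3380,-0.9412)
θ=343°: P = B + -1.76·ex + -1.68·ey = (6.0494,-0.1831)

θ=89°: -1.14 1.89
θ=343°: 6.05 -0.18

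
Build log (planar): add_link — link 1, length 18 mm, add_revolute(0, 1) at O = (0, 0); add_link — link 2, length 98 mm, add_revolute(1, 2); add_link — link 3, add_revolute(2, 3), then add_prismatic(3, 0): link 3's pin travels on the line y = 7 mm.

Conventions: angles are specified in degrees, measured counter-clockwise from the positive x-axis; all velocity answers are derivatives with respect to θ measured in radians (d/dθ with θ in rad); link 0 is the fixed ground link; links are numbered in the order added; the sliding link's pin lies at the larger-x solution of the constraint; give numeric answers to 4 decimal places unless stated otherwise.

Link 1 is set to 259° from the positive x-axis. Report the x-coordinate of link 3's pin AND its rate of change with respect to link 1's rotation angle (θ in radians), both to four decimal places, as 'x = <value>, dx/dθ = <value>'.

geometry: r = 18 mm, L = 98 mm, e = 7 mm
crank pin P = (r cos θ, r sin θ) = (-3.434562, -17.669289)
h = r sin θ − e = -17.669289 − 7 = -24.669289
x = r cos θ + √(L² − h²) = -3.434562 + 94.844221 = 91.409659
dx/dθ = −r sin θ − h·r cos θ/√(L² − h²) (θ in radians; h = -24.669289) = 16.775949

x = 91.4097, dx/dθ = 16.7759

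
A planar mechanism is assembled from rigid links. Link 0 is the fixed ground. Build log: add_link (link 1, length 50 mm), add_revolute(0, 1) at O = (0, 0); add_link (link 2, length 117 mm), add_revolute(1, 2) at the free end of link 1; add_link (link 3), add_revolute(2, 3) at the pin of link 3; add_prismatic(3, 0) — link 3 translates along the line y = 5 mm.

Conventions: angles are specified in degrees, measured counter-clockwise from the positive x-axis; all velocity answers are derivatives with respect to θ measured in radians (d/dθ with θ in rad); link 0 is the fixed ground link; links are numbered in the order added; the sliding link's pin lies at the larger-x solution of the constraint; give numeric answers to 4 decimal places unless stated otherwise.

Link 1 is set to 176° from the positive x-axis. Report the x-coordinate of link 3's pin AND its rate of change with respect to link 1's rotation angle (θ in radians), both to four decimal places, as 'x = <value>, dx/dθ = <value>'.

geometry: r = 50 mm, L = 117 mm, e = 5 mm
crank pin P = (r cos θ, r sin θ) = (-49.878203, 3.487824)
h = r sin θ − e = 3.487824 − 5 = -1.512176
x = r cos θ + √(L² − h²) = -49.878203 + 116.990227 = 67.112025
dx/dθ = −r sin θ − h·r cos θ/√(L² − h²) (θ in radians; h = -1.512176) = -4.132533

x = 67.1120, dx/dθ = -4.1325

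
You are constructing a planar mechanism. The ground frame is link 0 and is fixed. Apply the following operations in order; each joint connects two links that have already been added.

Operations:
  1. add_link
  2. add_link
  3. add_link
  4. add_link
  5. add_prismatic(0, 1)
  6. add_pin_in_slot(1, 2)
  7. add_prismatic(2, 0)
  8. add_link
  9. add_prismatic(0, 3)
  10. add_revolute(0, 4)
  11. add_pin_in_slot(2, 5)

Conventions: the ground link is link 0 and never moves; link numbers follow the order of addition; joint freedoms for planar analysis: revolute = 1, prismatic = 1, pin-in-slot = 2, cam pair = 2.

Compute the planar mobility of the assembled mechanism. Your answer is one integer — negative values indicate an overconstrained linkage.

link 0 = ground. State L|J1|J2 = 1|0|0
+link1  2|0|0
+link2  3|0|0
+link3  4|0|0
+link4  5|0|0
P(0,1) f=1→J1  5|1|0
PS(1,2) f=2→J2  5|1|1
P(2,0) f=1→J1  5|2|1
+link5  6|2|1
P(0,3) f=1→J1  6|3|1
R(0,4) f=1→J1  6|4|1
PS(2,5) f=2→J2  6|4|2
M = 3(6−1)−2·4−2 = 15−8−2 = 5

M = 5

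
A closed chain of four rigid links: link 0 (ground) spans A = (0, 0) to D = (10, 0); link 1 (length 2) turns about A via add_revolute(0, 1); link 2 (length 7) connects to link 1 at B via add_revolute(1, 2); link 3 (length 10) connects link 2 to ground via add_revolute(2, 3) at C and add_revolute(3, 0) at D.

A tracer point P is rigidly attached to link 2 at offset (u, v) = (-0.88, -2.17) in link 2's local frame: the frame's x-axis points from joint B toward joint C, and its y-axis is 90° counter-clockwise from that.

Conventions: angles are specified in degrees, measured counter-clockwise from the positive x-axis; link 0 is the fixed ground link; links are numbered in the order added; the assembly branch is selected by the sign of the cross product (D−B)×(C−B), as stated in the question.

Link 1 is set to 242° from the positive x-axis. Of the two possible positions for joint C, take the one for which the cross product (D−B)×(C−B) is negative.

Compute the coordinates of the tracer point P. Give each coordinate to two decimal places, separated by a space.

A=(0,0), D=(10.00,0)
B = A + 2.00·(cos242°, sin242°) = (-0.9389, -1.7659)
|BD| = 11.0806
circle(B,7.00) ∩ circle(D,10.00): a=3.2390, h=6.2056
  candidates: C₊=(1.2696,4.8766) cross=68.761; C₋=(3.2476,-7.3760) cross=-68.761
  branch - wants cross < 0 → take C=(3.2476,-7.3760) (cross=-68.761)
ex = (C−B)/|BC| = (0.5981,-0.8014); ey = (0.8014,0.5981)
P = B + -0.88·ex + -2.17·ey = (-3.2044,-2.3585)

-3.20 -2.36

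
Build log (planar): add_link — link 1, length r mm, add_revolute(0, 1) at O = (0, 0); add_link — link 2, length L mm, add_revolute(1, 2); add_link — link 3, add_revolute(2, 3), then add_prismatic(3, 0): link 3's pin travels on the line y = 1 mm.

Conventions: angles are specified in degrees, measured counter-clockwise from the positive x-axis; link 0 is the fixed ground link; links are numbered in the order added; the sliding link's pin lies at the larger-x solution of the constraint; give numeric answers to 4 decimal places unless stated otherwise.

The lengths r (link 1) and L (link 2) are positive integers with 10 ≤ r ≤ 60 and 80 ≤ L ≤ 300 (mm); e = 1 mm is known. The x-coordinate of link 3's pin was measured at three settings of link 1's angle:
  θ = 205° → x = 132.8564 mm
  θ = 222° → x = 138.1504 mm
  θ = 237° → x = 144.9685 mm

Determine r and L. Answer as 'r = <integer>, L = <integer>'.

constraint per measurement: (x − r cos θ)² + (r sin θ − e)² = L²
subtracting the θ₁ and θ₂ equations cancels the r² and L² terms:
r = (x₁² − x₂²) / (2[(x₁cos θ₁ + e sin θ₁) − (x₂cos θ₂ + e sin θ₂)]) = 40.9999 → r = 41
L² = (x₁ − r cos θ₁)² + (r sin θ₁ − e)² = 29240.9985 → L = 171.0000 → L = 171
check at θ₃=237°: x = 144.9685 (printed 144.9685) ✓

r = 41, L = 171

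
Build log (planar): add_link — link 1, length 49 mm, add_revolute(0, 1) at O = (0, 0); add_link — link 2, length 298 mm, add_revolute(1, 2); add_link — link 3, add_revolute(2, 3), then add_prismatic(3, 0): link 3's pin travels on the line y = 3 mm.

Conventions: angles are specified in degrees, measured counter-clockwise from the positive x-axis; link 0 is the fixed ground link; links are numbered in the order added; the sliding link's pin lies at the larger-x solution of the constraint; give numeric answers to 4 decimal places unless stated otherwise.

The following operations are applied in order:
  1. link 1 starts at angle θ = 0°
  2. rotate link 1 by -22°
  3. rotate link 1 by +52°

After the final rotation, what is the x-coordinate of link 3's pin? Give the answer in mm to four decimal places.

geometry: r = 49 mm, L = 298 mm, e = 3 mm; θ starts at 0°
rotate link 1 by -22°: θ ← 0° -22° = -22°
rotate link 1 by +52°: θ ← -22° +52° = 30°
crank pin P = (r cos θ, r sin θ) = (42.435245, 24.500000)
h = r sin θ − e = 24.500000 − 3 = 21.500000
x = r cos θ + √(L² − h²) = 42.435245 + 297.223401 = 339.658646

339.6586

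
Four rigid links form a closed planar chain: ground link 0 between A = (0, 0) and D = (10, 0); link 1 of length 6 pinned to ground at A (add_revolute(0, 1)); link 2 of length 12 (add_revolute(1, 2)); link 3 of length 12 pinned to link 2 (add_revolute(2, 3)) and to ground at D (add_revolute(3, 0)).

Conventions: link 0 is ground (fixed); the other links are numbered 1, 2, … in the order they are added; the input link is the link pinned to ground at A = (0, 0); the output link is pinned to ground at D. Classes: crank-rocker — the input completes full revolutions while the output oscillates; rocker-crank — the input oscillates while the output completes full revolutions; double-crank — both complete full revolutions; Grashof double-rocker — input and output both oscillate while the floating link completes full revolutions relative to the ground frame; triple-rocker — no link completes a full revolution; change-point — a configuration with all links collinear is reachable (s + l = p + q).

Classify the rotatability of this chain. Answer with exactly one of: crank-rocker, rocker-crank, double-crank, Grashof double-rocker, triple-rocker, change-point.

lengths: ground=10, input=6, coupler=12, output=12
sorted: s=6 (shortest), l=12 (longest), p+q=22
s + l = 18 vs p + q = 22
s + l < p + q (Grashof) with shortest = input link → crank-rocker

crank-rocker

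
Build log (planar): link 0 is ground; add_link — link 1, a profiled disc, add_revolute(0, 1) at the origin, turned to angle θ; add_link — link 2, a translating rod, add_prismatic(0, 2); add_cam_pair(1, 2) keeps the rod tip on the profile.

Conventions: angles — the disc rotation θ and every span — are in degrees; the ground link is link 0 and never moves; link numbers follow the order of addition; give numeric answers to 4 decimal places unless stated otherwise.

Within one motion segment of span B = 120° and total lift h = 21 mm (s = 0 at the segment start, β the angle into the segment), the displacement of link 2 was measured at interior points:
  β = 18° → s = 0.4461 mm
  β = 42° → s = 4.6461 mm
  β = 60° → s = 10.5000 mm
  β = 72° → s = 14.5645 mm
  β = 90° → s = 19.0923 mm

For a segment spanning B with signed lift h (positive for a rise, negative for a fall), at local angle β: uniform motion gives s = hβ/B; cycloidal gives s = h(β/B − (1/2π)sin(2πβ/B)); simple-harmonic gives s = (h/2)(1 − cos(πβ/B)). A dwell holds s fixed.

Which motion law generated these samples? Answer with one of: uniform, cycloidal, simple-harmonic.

candidates at β/B = r: uniform s = h·r (linear in β); cycloidal s = h·(r − sin(2πr)/(2π)); simple-harmonic s = (h/2)(1 − cos(πr))
β=18°: printed 0.4461 | uniform 3.1500, cycloidal 0.4461, simple-harmonic 1.1444
β=42°: printed 4.6461 | uniform 7.3500, cycloidal 4.6461, simple-harmonic 5.7331
β=60°: printed 10.5000 | uniform 10.5000, cycloidal 10.5000, simple-harmonic 10.5000
β=72°: printed 14.5645 | uniform 12.6000, cycloidal 14.5645, simple-harmonic 13.7447
β=90°: printed 19.0923 | uniform 15.7500, cycloidal 19.0923, simple-harmonic 17.9246
only one law matches every sample → cycloidal

cycloidal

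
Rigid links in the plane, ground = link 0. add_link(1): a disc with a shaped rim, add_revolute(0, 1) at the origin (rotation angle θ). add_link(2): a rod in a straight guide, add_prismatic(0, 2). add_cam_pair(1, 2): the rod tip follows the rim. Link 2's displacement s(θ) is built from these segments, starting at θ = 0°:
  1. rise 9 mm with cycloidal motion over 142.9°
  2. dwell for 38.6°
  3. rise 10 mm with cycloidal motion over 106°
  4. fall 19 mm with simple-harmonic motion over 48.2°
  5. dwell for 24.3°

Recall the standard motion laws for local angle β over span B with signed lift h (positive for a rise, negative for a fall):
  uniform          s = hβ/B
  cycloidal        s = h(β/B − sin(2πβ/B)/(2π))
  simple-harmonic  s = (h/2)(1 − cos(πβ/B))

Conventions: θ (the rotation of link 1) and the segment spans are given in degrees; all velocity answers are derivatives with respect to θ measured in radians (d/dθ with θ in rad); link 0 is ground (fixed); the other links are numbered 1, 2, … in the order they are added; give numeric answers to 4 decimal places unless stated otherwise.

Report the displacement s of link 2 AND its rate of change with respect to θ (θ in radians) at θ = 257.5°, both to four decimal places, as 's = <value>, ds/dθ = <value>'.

segment 1 (0° to 142.9°, cycloidal, h = 9) is passed completely: s = 0.0000 + (9) = 9.0000
segment 2 (142.9° to 181.5°, dwell): s unchanged at 9.0000
θ = 257.5° falls in segment 3 (181.5° to 287.5°, cycloidal, h = 10): β = 257.5 − 181.5 = 76°, B = 106°; Δs = 10·(0.7170 − sin(2π·0.7170)/(2π)) = 8.7272; s = 9.0000 + 8.7272 = 17.7272
velocity in seg [181.5°–287.5°] (cycloidal), θ in radians: β = 76° = 1.3265 rad, B = 106° = 1.8500 rad; ds/dθ = (h/B)(1 − cos(2πβ/B)) = (10/1.8500)(1 − cos(2π·0.7170)) = 6.518631 mm/rad

s = 17.7272, ds/dθ = 6.5186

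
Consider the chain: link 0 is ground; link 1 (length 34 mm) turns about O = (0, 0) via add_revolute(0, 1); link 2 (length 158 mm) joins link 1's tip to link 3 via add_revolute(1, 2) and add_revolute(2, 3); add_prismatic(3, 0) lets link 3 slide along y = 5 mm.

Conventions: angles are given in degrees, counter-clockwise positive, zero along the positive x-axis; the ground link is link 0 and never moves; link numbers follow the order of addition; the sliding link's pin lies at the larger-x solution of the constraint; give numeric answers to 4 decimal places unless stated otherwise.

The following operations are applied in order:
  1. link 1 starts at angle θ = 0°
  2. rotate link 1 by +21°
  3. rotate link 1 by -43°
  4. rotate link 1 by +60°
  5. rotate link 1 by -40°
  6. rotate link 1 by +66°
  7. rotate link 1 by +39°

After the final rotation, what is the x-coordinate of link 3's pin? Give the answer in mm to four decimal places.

geometry: r = 34 mm, L = 158 mm, e = 5 mm; θ starts at 0°
rotate link 1 by +21°: θ ← 0° +21° = 21°
rotate link 1 by -43°: θ ← 21° -43° = -22°
rotate link 1 by +60°: θ ← -22° +60° = 38°
rotate link 1 by -40°: θ ← 38° -40° = -2°
rotate link 1 by +66°: θ ← -2° +66° = 64°
rotate link 1 by +39°: θ ← 64° +39° = 103°
crank pin P = (r cos θ, r sin θ) = (-7.648336, 33.128582)
h = r sin θ − e = 33.128582 − 5 = 28.128582
x = r cos θ + √(L² − h²) = -7.648336 + 155.475988 = 147.827652

147.8277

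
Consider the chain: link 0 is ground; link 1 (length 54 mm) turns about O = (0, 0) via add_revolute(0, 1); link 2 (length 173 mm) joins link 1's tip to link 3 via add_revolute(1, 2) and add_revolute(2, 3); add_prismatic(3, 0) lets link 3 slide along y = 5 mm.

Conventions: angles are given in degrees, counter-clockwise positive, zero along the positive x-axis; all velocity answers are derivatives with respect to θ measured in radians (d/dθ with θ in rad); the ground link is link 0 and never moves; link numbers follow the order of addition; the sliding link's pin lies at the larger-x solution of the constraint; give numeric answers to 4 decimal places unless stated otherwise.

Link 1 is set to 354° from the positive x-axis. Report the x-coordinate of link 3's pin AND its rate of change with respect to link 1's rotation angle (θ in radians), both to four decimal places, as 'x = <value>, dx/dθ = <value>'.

geometry: r = 54 mm, L = 173 mm, e = 5 mm
crank pin P = (r cos θ, r sin θ) = (53.704182, -5.644537)
h = r sin θ − e = -5.644537 − 5 = -10.644537
x = r cos θ + √(L² − h²) = 53.704182 + 172.672215 = 226.376397
dx/dθ = −r sin θ − h·r cos θ/√(L² − h²) (θ in radians; h = -10.644537) = 8.955181

x = 226.3764, dx/dθ = 8.9552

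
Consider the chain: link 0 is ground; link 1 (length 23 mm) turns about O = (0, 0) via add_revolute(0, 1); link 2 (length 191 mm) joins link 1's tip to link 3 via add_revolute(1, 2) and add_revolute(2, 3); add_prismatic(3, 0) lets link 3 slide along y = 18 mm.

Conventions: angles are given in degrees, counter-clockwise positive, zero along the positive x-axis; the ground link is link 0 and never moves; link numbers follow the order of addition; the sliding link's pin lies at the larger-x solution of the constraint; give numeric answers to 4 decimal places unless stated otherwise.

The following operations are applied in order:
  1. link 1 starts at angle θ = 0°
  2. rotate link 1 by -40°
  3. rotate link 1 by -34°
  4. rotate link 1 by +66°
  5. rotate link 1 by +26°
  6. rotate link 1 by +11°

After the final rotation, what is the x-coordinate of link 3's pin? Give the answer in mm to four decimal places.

geometry: r = 23 mm, L = 191 mm, e = 18 mm; θ starts at 0°
rotate link 1 by -40°: θ ← 0° -40° = -40°
rotate link 1 by -34°: θ ← -40° -34° = -74°
rotate link 1 by +66°: θ ← -74° +66° = -8°
rotate link 1 by +26°: θ ← -8° +26° = 18°
rotate link 1 by +11°: θ ← 18° +11° = 29°
crank pin P = (r cos θ, r sin θ) = (20.116253, 11.150621)
h = r sin θ − e = 11.150621 − 18 = -6.849379
x = r cos θ + √(L² − h²) = 20.116253 + 190.877149 = 210.993402

210.9934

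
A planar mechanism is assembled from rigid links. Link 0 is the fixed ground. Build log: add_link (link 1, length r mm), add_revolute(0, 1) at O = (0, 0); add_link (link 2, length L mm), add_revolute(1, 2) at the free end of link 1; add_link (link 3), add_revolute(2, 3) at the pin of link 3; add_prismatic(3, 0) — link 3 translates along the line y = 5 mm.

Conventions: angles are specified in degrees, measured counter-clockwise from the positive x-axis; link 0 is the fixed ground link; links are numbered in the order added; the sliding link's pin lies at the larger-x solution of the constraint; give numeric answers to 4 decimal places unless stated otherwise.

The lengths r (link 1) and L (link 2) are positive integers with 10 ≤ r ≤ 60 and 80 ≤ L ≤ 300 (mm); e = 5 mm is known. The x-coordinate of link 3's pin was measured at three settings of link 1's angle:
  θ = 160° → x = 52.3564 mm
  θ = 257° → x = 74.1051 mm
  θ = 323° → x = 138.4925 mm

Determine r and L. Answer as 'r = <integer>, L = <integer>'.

constraint per measurement: (x − r cos θ)² + (r sin θ − e)² = L²
subtracting the θ₁ and θ₂ equations cancels the r² and L² terms:
r = (x₁² − x₂²) / (2[(x₁cos θ₁ + e sin θ₁) − (x₂cos θ₂ + e sin θ₂)]) = 52.9999 → r = 53
L² = (x₁ − r cos θ₁)² + (r sin θ₁ − e)² = 10609.0078 → L = 103.0000 → L = 103
check at θ₃=323°: x = 138.4925 (printed 138.4925) ✓

r = 53, L = 103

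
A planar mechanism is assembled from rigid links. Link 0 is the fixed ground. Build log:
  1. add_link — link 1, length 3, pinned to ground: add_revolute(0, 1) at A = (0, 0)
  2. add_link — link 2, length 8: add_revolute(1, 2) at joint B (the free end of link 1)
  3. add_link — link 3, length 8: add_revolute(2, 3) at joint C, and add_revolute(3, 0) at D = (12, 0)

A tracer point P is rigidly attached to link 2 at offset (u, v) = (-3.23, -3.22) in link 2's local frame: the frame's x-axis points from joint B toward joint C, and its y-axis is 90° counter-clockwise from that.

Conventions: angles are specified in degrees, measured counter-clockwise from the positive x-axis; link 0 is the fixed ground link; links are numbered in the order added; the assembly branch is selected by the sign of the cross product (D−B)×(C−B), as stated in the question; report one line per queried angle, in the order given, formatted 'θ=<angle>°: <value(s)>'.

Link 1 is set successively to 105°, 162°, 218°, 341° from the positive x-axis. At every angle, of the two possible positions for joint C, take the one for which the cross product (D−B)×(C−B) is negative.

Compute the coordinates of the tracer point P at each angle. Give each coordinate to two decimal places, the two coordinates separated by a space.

A=(0,0), D=(12.00,0)
θ=105°: B = A + 3.00·(cos105°, sin105°) = (-0.7765, 2.8978)
θ=105°: |BD| = 13.1010
θ=105°: circle(B,8.00) ∩ circle(D,8.00): a=6.5505, h=4.5925
θ=105°:   candidates: C₊=(6.6276,5.9277) cross=60.166; C₋=(4.5960,-3.0299) cross=-60.166
θ=105°:   branch - wants cross < 0 → take C=(4.5960,-3.0299) (cross=-60.166)
θ=105°: ex = (C−B)/|BC| = (0.6716,-0.7410); ey = (0.7410,0.6716)
θ=105°: P = B + -3.23·ex + -3.22·ey = (-5.3315,3.1287)
θ=162°: B = A + 3.00·(cos162°, sin162°) = (-2.8532, 0.9271)
θ=162°: |BD| = 14.8821
θ=162°: circle(B,8.00) ∩ circle(D,8.00): a=7.4410, h=2.9379
θ=162°:   candidates: C₊=(4.7564,3.3957) cross=43.721; C₋=(4.3904,-2.4686) cross=-43.721
θ=162°:   branch - wants cross < 0 → take C=(4.3904,-2.4686) (cross=-43.721)
θ=162°: ex = (C−B)/|BC| = (0.9054,-0.4245); ey = (0.4245,0.9054)
θ=162°: P = B + -3.23·ex + -3.22·ey = (-7.1445,-0.6175)
θ=218°: B = A + 3.00·(cos218°, sin218°) = (-2.3640, -1.8470)
θ=218°: |BD| = 14.4823
θ=218°: circle(B,8.00) ∩ circle(D,8.00): a=7.2411, h=3.4009
θ=218°:   candidates: C₊=(4.3843,2.4496) cross=49.252; C₋=(5.2517,-4.2966) cross=-49.252
θ=218°:   branch - wants cross < 0 → take C=(5.2517,-4.2966) (cross=-49.252)
θ=218°: ex = (C−B)/|BC| = (0.9520,-0.3062); ey = (0.3062,0.9520)
θ=218°: P = B + -3.23·ex + -3.22·ey = (-6.4248,-3.9233)
θ=341°: B = A + 3.00·(cos341°, sin341°) = (2.8366, -0.9767)
θ=341°: |BD| = 9.2153
θ=341°: circle(B,8.00) ∩ circle(D,8.00): a=4.6077, h=6.5398
θ=341°:   candidates: C₊=(6.7251,6.0146) cross=60.267; C₋=(8.1114,-6.9913) cross=-60.267
θ=341°:   branch - wants cross < 0 → take C=(8.1114,-6.9913) (cross=-60.267)
θ=341°: ex = (C−B)/|BC| = (0.6594,-0.7518); ey = (0.7518,0.6594)
θ=341°: P = B + -3.23·ex + -3.22·ey = (-1.7141,-0.6714)

θ=105°: -5.33 3.13
θ=162°: -7.14 -0.62
θ=218°: -6.42 -3.92
θ=341°: -1.71 -0.67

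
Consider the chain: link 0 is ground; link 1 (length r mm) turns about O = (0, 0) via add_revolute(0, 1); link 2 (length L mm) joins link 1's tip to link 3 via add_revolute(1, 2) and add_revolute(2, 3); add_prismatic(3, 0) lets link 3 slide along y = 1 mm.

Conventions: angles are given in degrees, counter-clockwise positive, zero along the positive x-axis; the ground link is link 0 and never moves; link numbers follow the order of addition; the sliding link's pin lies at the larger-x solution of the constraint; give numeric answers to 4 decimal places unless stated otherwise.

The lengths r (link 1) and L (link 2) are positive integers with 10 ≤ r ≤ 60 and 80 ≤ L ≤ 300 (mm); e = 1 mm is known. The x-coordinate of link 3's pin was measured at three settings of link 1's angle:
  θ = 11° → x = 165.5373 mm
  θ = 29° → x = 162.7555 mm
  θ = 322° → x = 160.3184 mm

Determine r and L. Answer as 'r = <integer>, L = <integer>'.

constraint per measurement: (x − r cos θ)² + (r sin θ − e)² = L²
subtracting the θ₁ and θ₂ equations cancels the r² and L² terms:
r = (x₁² − x₂²) / (2[(x₁cos θ₁ + e sin θ₁) − (x₂cos θ₂ + e sin θ₂)]) = 23.0005 → r = 23
L² = (x₁ − r cos θ₁)² + (r sin θ₁ − e)² = 20449.0085 → L = 143.0000 → L = 143
check at θ₃=322°: x = 160.3184 (printed 160.3184) ✓

r = 23, L = 143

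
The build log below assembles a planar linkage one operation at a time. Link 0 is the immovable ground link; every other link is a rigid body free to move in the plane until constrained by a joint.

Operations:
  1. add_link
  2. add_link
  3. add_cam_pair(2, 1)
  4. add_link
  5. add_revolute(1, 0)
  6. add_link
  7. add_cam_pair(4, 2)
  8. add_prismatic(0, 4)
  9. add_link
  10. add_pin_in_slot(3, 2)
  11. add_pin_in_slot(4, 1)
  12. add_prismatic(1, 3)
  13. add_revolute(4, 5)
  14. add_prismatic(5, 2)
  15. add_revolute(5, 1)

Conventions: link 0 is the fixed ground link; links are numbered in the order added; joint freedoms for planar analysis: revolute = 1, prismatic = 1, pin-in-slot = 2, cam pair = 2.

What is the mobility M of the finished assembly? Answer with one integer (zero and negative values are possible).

link 0 = ground. State L|J1|J2 = 1|0|0
+link1  2|0|0
+link2  3|0|0
C(2,1) f=2→J2  3|0|1
+link3  4|0|1
R(1,0) f=1→J1  4|1|1
+link4  5|1|1
C(4,2) f=2→J2  5|1|2
P(0,4) f=1→J1  5|2|2
+link5  6|2|2
PS(3,2) f=2→J2  6|2|3
PS(4,1) f=2→J2  6|2|4
P(1,3) f=1→J1  6|3|4
R(4,5) f=1→J1  6|4|4
P(5,2) f=1→J1  6|5|4
R(5,1) f=1→J1  6|6|4
M = 3(6−1)−2·6−4 = 15−12−4 = -1

M = -1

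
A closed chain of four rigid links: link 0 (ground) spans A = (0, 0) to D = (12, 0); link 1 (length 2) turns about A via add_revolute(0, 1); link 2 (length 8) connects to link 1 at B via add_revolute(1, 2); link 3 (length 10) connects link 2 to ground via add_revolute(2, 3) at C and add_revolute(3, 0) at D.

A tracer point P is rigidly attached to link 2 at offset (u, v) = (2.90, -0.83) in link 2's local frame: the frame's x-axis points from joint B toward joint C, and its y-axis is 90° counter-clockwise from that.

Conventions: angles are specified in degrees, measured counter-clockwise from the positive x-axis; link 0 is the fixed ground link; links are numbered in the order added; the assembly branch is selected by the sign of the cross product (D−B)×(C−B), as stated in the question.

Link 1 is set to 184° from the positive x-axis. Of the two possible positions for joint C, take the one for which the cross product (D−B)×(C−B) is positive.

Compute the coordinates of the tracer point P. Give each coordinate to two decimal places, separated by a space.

A=(0,0), D=(12.00,0)
B = A + 2.00·(cos184°, sin184°) = (-1.9951, -0.1395)
|BD| = 13.9958
circle(B,8.00) ∩ circle(D,10.00): a=5.7118, h=5.6014
  candidates: C₊=(3.6606,5.5185) cross=78.396; C₋=(3.7722,-5.6837) cross=-78.396
  branch + wants cross > 0 → take C=(3.6606,5.5185) (cross=78.396)
ex = (C−B)/|BC| = (0.7070,0.7073); ey = (-0.7073,0.7070)
P = B + 2.90·ex + -0.83·ey = (0.6421,1.3247)

0.64 1.32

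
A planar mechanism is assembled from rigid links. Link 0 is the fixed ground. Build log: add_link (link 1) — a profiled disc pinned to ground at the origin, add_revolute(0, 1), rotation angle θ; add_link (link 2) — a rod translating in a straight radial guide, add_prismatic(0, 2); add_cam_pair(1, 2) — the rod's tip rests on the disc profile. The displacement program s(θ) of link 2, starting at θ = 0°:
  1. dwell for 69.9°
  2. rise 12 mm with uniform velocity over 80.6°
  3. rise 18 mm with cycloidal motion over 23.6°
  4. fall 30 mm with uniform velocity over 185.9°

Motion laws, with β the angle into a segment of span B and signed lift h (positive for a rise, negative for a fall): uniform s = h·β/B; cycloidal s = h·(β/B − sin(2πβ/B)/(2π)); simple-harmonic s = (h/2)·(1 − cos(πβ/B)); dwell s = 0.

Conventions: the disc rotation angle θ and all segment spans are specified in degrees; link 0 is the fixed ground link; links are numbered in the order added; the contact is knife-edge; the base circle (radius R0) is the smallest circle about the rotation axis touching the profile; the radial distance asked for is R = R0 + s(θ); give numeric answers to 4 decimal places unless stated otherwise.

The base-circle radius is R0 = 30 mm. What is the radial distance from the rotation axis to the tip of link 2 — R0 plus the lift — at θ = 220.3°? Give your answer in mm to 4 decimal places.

seg 1 [0°–69.9°] dwell: s stays 0.0000
seg 2 [69.9°–150.5°] uniform, h=12: full span → s += 12 → s = 12.0000
seg 3 [150.5°–174.1°] cycloidal, h=18: full span → s += 18 → s = 30.0000
seg 4 [174.1°–360°] uniform, h=-30: θ=220.3° here. β=46.2, B=185.9. -30·46.2/185.9 = -7.4556 → s = 22.5444
R = R0 + s = 30 + 22.5444 = 52.5444

52.5444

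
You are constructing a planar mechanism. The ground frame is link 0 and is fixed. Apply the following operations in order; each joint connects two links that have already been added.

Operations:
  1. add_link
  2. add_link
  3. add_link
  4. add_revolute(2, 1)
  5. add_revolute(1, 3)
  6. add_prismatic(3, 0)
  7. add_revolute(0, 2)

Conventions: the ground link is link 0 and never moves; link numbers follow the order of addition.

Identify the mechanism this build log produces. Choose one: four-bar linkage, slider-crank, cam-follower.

links: 4 (incl. ground); joints: 3 revolute, 1 prismatic, 0 higher (cam) pair, forming one closed loop
4 links, 3 revolutes + 1 prismatic in one loop → slider-crank

slider-crank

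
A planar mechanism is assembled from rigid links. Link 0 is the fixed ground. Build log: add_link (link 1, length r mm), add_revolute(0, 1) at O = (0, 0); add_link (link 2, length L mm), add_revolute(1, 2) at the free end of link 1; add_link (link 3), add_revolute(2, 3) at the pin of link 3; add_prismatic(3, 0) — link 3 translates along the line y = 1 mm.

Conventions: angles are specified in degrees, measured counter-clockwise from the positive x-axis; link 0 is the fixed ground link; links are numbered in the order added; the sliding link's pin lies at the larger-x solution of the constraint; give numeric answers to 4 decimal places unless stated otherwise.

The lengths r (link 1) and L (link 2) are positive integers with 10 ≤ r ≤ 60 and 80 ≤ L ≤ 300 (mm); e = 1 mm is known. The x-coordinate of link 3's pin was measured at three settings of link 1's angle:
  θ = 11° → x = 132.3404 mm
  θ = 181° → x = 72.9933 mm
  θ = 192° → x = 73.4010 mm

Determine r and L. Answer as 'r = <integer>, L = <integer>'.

constraint per measurement: (x − r cos θ)² + (r sin θ − e)² = L²
subtracting the θ₁ and θ₂ equations cancels the r² and L² terms:
r = (x₁² − x₂²) / (2[(x₁cos θ₁ + e sin θ₁) − (x₂cos θ₂ + e sin θ₂)]) = 30.0000 → r = 30
L² = (x₁ − r cos θ₁)² + (r sin θ₁ − e)² = 10608.9969 → L = 103.0000 → L = 103
check at θ₃=192°: x = 73.4010 (printed 73.4010) ✓

r = 30, L = 103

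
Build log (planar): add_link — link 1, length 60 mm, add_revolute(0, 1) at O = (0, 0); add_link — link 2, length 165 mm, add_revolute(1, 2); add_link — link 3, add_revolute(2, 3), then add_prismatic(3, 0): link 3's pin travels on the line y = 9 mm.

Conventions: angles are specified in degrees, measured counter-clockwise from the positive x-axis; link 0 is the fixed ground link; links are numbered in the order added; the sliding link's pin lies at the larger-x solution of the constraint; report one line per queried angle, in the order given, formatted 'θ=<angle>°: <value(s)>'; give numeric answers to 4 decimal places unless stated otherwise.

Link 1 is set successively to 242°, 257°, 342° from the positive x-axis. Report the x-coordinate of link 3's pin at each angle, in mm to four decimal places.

geometry: r = 60 mm, L = 165 mm, e = 9 mm
θ=242°: crank pin P = (r cos θ, r sin θ) = (-28.168294, -52.976856)
θ=242°: h = r sin θ − e = -52.976856 − 9 = -61.976856
θ=242°: x = r cos θ + √(L² − h²) = -28.168294 + 152.917852 = 124.749558
θ=257°: crank pin P = (r cos θ, r sin θ) = (-13.497063, -58.462204)
θ=257°: h = r sin θ − e = -58.462204 − 9 = -67.462204
θ=257°: x = r cos θ + √(L² − h²) = -13.497063 + 150.578388 = 137.081325
θ=342°: crank pin P = (r cos θ, r sin θ) = (57.063391, -18.541020)
θ=342°: h = r sin θ − e = -18.541020 − 9 = -27.541020
θ=342°: x = r cos θ + √(L² − h²) = 57.063391 + 162.685255 = 219.748646

θ=242°: 124.7496
θ=257°: 137.0813
θ=342°: 219.7486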